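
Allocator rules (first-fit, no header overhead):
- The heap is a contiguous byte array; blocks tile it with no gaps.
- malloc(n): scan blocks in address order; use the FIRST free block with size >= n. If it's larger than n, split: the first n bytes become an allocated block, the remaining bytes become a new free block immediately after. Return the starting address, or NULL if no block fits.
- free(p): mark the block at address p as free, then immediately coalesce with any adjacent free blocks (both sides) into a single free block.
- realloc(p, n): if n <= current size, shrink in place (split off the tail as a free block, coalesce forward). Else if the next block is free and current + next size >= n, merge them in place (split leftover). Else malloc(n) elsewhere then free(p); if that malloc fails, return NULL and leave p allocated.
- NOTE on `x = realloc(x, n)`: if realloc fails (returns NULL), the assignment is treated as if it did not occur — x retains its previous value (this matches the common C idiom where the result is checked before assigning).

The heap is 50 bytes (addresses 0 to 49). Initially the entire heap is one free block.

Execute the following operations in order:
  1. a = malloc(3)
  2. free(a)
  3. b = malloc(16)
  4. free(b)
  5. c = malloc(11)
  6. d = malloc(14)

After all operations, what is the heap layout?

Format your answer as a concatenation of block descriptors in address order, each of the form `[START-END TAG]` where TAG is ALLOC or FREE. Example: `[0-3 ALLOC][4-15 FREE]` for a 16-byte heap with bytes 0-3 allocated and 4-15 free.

Answer: [0-10 ALLOC][11-24 ALLOC][25-49 FREE]

Derivation:
Op 1: a = malloc(3) -> a = 0; heap: [0-2 ALLOC][3-49 FREE]
Op 2: free(a) -> (freed a); heap: [0-49 FREE]
Op 3: b = malloc(16) -> b = 0; heap: [0-15 ALLOC][16-49 FREE]
Op 4: free(b) -> (freed b); heap: [0-49 FREE]
Op 5: c = malloc(11) -> c = 0; heap: [0-10 ALLOC][11-49 FREE]
Op 6: d = malloc(14) -> d = 11; heap: [0-10 ALLOC][11-24 ALLOC][25-49 FREE]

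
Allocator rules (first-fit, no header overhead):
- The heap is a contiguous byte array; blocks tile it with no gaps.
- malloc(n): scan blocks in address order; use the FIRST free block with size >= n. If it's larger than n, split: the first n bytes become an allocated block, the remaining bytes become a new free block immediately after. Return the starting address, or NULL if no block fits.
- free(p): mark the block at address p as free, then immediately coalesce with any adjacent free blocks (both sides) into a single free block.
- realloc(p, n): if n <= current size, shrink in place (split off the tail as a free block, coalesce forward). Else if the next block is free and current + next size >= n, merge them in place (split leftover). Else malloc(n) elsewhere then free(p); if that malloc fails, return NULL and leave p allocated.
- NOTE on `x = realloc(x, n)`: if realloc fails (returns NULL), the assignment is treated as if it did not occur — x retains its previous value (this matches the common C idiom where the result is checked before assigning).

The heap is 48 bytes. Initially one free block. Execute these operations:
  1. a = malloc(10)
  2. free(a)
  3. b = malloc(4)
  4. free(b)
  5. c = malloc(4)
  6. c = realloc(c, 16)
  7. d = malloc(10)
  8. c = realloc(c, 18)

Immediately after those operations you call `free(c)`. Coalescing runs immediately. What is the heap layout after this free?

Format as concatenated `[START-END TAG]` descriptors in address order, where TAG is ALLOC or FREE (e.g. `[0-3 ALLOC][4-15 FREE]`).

Answer: [0-15 FREE][16-25 ALLOC][26-47 FREE]

Derivation:
Op 1: a = malloc(10) -> a = 0; heap: [0-9 ALLOC][10-47 FREE]
Op 2: free(a) -> (freed a); heap: [0-47 FREE]
Op 3: b = malloc(4) -> b = 0; heap: [0-3 ALLOC][4-47 FREE]
Op 4: free(b) -> (freed b); heap: [0-47 FREE]
Op 5: c = malloc(4) -> c = 0; heap: [0-3 ALLOC][4-47 FREE]
Op 6: c = realloc(c, 16) -> c = 0; heap: [0-15 ALLOC][16-47 FREE]
Op 7: d = malloc(10) -> d = 16; heap: [0-15 ALLOC][16-25 ALLOC][26-47 FREE]
Op 8: c = realloc(c, 18) -> c = 26; heap: [0-15 FREE][16-25 ALLOC][26-43 ALLOC][44-47 FREE]
free(c): c = 26 -> block [26-43 ALLOC]; mark free, coalesce with adjacent free neighbors -> [0-15 FREE][16-25 ALLOC][26-47 FREE]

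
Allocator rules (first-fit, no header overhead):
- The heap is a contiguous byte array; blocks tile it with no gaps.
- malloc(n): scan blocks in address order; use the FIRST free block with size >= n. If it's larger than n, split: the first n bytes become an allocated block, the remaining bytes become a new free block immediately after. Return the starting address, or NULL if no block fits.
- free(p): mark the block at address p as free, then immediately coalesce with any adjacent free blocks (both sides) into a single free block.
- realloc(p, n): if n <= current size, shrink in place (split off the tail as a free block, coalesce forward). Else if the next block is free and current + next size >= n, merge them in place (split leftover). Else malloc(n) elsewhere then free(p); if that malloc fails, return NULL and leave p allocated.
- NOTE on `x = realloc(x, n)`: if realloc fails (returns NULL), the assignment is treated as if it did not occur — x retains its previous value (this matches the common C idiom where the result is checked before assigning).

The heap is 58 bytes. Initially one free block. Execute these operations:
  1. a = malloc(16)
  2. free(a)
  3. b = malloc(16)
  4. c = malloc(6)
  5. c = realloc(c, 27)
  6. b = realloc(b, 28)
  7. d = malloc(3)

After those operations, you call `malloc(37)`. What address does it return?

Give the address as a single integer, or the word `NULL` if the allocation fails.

Op 1: a = malloc(16) -> a = 0; heap: [0-15 ALLOC][16-57 FREE]
Op 2: free(a) -> (freed a); heap: [0-57 FREE]
Op 3: b = malloc(16) -> b = 0; heap: [0-15 ALLOC][16-57 FREE]
Op 4: c = malloc(6) -> c = 16; heap: [0-15 ALLOC][16-21 ALLOC][22-57 FREE]
Op 5: c = realloc(c, 27) -> c = 16; heap: [0-15 ALLOC][16-42 ALLOC][43-57 FREE]
Op 6: b = realloc(b, 28) -> NULL (b unchanged); heap: [0-15 ALLOC][16-42 ALLOC][43-57 FREE]
Op 7: d = malloc(3) -> d = 43; heap: [0-15 ALLOC][16-42 ALLOC][43-45 ALLOC][46-57 FREE]
malloc(37): first-fit scan over [0-15 ALLOC][16-42 ALLOC][43-45 ALLOC][46-57 FREE] -> NULL

Answer: NULL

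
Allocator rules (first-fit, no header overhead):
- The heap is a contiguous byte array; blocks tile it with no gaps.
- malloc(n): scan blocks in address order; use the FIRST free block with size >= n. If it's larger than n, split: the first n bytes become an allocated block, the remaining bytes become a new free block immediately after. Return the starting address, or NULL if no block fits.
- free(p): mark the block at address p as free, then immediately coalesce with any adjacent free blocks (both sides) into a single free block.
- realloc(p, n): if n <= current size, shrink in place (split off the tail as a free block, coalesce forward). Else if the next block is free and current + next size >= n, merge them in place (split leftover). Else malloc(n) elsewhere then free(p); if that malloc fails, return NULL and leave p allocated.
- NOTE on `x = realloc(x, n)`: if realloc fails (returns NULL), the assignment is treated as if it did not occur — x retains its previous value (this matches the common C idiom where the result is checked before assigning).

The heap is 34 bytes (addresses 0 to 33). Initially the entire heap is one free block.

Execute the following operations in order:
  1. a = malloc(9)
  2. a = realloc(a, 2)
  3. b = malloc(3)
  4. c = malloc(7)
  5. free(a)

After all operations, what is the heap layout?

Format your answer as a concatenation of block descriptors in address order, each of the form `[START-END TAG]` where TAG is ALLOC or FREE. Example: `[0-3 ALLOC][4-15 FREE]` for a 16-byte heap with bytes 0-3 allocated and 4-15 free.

Answer: [0-1 FREE][2-4 ALLOC][5-11 ALLOC][12-33 FREE]

Derivation:
Op 1: a = malloc(9) -> a = 0; heap: [0-8 ALLOC][9-33 FREE]
Op 2: a = realloc(a, 2) -> a = 0; heap: [0-1 ALLOC][2-33 FREE]
Op 3: b = malloc(3) -> b = 2; heap: [0-1 ALLOC][2-4 ALLOC][5-33 FREE]
Op 4: c = malloc(7) -> c = 5; heap: [0-1 ALLOC][2-4 ALLOC][5-11 ALLOC][12-33 FREE]
Op 5: free(a) -> (freed a); heap: [0-1 FREE][2-4 ALLOC][5-11 ALLOC][12-33 FREE]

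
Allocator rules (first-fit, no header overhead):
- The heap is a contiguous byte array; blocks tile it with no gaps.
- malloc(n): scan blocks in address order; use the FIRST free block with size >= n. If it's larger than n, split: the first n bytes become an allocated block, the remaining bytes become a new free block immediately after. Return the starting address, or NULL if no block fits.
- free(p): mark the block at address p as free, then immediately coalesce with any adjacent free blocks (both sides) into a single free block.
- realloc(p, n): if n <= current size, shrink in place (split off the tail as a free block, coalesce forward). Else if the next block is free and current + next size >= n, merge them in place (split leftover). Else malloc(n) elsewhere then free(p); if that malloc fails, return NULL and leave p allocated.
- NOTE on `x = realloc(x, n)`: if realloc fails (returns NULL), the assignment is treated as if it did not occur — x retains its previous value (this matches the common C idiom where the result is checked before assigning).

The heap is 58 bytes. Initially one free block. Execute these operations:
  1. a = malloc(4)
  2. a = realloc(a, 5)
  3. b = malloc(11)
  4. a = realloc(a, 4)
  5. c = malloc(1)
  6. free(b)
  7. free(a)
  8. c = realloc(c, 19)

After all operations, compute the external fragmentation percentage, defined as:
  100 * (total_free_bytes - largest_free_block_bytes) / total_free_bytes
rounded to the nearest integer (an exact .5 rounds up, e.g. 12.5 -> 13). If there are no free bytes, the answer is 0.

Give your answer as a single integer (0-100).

Answer: 10

Derivation:
Op 1: a = malloc(4) -> a = 0; heap: [0-3 ALLOC][4-57 FREE]
Op 2: a = realloc(a, 5) -> a = 0; heap: [0-4 ALLOC][5-57 FREE]
Op 3: b = malloc(11) -> b = 5; heap: [0-4 ALLOC][5-15 ALLOC][16-57 FREE]
Op 4: a = realloc(a, 4) -> a = 0; heap: [0-3 ALLOC][4-4 FREE][5-15 ALLOC][16-57 FREE]
Op 5: c = malloc(1) -> c = 4; heap: [0-3 ALLOC][4-4 ALLOC][5-15 ALLOC][16-57 FREE]
Op 6: free(b) -> (freed b); heap: [0-3 ALLOC][4-4 ALLOC][5-57 FREE]
Op 7: free(a) -> (freed a); heap: [0-3 FREE][4-4 ALLOC][5-57 FREE]
Op 8: c = realloc(c, 19) -> c = 4; heap: [0-3 FREE][4-22 ALLOC][23-57 FREE]
Free blocks: [4 35] total_free=39 largest=35 -> 100*(39-35)/39 = 400/39 ≈ 10.256 -> rounds to 10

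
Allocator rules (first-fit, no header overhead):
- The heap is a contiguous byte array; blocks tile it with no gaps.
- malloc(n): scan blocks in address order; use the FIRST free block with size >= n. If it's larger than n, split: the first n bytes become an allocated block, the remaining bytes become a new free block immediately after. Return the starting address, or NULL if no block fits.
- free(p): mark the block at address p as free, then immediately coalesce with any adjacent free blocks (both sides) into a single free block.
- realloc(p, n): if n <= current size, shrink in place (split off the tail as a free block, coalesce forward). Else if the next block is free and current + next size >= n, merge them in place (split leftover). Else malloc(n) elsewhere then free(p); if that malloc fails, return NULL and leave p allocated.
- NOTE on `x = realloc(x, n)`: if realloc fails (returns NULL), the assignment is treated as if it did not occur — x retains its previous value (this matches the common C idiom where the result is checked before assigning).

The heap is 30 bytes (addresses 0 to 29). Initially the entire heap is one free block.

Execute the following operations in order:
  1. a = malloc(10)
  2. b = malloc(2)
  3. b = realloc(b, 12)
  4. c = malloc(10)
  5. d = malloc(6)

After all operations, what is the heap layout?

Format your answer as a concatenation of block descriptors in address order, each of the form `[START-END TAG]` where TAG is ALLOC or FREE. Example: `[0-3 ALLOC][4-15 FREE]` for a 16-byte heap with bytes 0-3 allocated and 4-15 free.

Answer: [0-9 ALLOC][10-21 ALLOC][22-27 ALLOC][28-29 FREE]

Derivation:
Op 1: a = malloc(10) -> a = 0; heap: [0-9 ALLOC][10-29 FREE]
Op 2: b = malloc(2) -> b = 10; heap: [0-9 ALLOC][10-11 ALLOC][12-29 FREE]
Op 3: b = realloc(b, 12) -> b = 10; heap: [0-9 ALLOC][10-21 ALLOC][22-29 FREE]
Op 4: c = malloc(10) -> c = NULL; heap: [0-9 ALLOC][10-21 ALLOC][22-29 FREE]
Op 5: d = malloc(6) -> d = 22; heap: [0-9 ALLOC][10-21 ALLOC][22-27 ALLOC][28-29 FREE]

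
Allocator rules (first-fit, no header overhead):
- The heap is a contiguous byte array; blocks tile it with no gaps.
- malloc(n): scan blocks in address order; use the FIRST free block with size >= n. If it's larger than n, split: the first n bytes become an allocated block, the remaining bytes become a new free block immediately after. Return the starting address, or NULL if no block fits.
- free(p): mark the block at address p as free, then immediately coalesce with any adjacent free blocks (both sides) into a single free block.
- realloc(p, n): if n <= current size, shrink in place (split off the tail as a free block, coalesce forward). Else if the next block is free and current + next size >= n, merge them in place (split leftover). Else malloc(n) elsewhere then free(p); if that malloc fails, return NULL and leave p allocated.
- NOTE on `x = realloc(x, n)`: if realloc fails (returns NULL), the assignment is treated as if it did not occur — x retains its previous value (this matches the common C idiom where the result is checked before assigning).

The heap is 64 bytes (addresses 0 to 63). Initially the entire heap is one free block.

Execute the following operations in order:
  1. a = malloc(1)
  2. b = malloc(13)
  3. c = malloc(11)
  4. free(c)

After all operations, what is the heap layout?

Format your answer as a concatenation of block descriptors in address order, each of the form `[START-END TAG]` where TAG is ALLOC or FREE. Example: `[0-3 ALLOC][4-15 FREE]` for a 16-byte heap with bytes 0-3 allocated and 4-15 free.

Answer: [0-0 ALLOC][1-13 ALLOC][14-63 FREE]

Derivation:
Op 1: a = malloc(1) -> a = 0; heap: [0-0 ALLOC][1-63 FREE]
Op 2: b = malloc(13) -> b = 1; heap: [0-0 ALLOC][1-13 ALLOC][14-63 FREE]
Op 3: c = malloc(11) -> c = 14; heap: [0-0 ALLOC][1-13 ALLOC][14-24 ALLOC][25-63 FREE]
Op 4: free(c) -> (freed c); heap: [0-0 ALLOC][1-13 ALLOC][14-63 FREE]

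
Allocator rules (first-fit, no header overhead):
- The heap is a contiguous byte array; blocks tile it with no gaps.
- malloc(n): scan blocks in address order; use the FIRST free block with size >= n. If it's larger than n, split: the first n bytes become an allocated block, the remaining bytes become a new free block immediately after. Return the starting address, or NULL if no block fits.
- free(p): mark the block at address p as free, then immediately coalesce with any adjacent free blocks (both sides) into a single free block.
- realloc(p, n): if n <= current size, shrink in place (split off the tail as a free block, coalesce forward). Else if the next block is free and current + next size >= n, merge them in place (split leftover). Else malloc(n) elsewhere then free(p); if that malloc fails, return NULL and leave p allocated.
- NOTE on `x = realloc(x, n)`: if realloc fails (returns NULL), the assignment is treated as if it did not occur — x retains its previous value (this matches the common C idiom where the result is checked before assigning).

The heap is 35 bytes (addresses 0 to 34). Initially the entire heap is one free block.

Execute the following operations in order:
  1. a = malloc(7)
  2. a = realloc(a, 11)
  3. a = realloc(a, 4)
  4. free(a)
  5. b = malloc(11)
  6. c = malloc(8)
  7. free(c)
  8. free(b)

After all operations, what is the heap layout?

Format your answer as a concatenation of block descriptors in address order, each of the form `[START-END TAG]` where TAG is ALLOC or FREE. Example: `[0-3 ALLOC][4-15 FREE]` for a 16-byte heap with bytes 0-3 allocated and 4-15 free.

Answer: [0-34 FREE]

Derivation:
Op 1: a = malloc(7) -> a = 0; heap: [0-6 ALLOC][7-34 FREE]
Op 2: a = realloc(a, 11) -> a = 0; heap: [0-10 ALLOC][11-34 FREE]
Op 3: a = realloc(a, 4) -> a = 0; heap: [0-3 ALLOC][4-34 FREE]
Op 4: free(a) -> (freed a); heap: [0-34 FREE]
Op 5: b = malloc(11) -> b = 0; heap: [0-10 ALLOC][11-34 FREE]
Op 6: c = malloc(8) -> c = 11; heap: [0-10 ALLOC][11-18 ALLOC][19-34 FREE]
Op 7: free(c) -> (freed c); heap: [0-10 ALLOC][11-34 FREE]
Op 8: free(b) -> (freed b); heap: [0-34 FREE]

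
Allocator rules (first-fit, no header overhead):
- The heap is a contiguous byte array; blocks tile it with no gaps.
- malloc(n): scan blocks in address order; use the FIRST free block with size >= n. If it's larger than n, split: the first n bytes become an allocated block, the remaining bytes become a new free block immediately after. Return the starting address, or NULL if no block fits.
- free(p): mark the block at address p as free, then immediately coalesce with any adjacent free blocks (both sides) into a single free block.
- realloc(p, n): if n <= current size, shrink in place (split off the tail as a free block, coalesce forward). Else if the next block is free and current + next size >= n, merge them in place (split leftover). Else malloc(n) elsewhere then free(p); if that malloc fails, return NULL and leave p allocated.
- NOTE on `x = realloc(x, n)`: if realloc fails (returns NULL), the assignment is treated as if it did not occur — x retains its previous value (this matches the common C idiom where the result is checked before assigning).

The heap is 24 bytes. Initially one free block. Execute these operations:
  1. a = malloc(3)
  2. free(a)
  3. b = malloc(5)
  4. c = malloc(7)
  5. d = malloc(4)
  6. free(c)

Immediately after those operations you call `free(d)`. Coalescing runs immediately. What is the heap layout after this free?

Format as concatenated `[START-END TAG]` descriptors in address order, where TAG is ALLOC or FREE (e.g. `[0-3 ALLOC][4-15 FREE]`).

Op 1: a = malloc(3) -> a = 0; heap: [0-2 ALLOC][3-23 FREE]
Op 2: free(a) -> (freed a); heap: [0-23 FREE]
Op 3: b = malloc(5) -> b = 0; heap: [0-4 ALLOC][5-23 FREE]
Op 4: c = malloc(7) -> c = 5; heap: [0-4 ALLOC][5-11 ALLOC][12-23 FREE]
Op 5: d = malloc(4) -> d = 12; heap: [0-4 ALLOC][5-11 ALLOC][12-15 ALLOC][16-23 FREE]
Op 6: free(c) -> (freed c); heap: [0-4 ALLOC][5-11 FREE][12-15 ALLOC][16-23 FREE]
free(d): d = 12 -> block [12-15 ALLOC]; mark free, coalesce with adjacent free neighbors -> [0-4 ALLOC][5-23 FREE]

Answer: [0-4 ALLOC][5-23 FREE]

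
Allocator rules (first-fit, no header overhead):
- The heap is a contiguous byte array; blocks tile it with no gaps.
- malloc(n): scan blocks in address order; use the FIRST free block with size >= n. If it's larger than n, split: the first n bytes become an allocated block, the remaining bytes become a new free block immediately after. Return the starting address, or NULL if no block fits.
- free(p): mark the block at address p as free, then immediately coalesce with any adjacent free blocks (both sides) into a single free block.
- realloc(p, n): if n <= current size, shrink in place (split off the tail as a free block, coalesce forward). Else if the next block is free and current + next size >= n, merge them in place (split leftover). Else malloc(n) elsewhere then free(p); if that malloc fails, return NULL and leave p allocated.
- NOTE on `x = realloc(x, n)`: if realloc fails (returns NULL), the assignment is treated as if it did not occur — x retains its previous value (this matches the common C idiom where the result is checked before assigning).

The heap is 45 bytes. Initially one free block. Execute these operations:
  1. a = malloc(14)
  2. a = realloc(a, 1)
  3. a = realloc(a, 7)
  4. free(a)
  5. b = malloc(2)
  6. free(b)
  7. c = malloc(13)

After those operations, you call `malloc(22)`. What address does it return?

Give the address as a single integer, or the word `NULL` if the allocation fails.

Op 1: a = malloc(14) -> a = 0; heap: [0-13 ALLOC][14-44 FREE]
Op 2: a = realloc(a, 1) -> a = 0; heap: [0-0 ALLOC][1-44 FREE]
Op 3: a = realloc(a, 7) -> a = 0; heap: [0-6 ALLOC][7-44 FREE]
Op 4: free(a) -> (freed a); heap: [0-44 FREE]
Op 5: b = malloc(2) -> b = 0; heap: [0-1 ALLOC][2-44 FREE]
Op 6: free(b) -> (freed b); heap: [0-44 FREE]
Op 7: c = malloc(13) -> c = 0; heap: [0-12 ALLOC][13-44 FREE]
malloc(22): first-fit scan over [0-12 ALLOC][13-44 FREE] -> 13

Answer: 13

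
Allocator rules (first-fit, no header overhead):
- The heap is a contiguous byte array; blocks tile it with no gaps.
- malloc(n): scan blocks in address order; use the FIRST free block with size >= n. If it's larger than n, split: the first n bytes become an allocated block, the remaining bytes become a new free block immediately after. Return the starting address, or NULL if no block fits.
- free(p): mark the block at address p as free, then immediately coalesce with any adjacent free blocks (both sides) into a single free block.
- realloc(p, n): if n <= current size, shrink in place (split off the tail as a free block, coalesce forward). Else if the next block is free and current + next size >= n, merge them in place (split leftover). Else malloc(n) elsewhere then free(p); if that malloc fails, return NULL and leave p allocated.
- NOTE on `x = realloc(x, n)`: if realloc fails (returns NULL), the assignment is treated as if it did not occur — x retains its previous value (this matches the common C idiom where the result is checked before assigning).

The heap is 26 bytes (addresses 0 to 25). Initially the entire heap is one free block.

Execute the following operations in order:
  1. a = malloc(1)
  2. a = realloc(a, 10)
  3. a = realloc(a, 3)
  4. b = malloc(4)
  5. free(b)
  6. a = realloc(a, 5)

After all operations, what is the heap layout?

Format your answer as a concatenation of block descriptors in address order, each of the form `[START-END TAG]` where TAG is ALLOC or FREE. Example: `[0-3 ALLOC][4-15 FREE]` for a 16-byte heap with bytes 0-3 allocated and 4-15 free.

Op 1: a = malloc(1) -> a = 0; heap: [0-0 ALLOC][1-25 FREE]
Op 2: a = realloc(a, 10) -> a = 0; heap: [0-9 ALLOC][10-25 FREE]
Op 3: a = realloc(a, 3) -> a = 0; heap: [0-2 ALLOC][3-25 FREE]
Op 4: b = malloc(4) -> b = 3; heap: [0-2 ALLOC][3-6 ALLOC][7-25 FREE]
Op 5: free(b) -> (freed b); heap: [0-2 ALLOC][3-25 FREE]
Op 6: a = realloc(a, 5) -> a = 0; heap: [0-4 ALLOC][5-25 FREE]

Answer: [0-4 ALLOC][5-25 FREE]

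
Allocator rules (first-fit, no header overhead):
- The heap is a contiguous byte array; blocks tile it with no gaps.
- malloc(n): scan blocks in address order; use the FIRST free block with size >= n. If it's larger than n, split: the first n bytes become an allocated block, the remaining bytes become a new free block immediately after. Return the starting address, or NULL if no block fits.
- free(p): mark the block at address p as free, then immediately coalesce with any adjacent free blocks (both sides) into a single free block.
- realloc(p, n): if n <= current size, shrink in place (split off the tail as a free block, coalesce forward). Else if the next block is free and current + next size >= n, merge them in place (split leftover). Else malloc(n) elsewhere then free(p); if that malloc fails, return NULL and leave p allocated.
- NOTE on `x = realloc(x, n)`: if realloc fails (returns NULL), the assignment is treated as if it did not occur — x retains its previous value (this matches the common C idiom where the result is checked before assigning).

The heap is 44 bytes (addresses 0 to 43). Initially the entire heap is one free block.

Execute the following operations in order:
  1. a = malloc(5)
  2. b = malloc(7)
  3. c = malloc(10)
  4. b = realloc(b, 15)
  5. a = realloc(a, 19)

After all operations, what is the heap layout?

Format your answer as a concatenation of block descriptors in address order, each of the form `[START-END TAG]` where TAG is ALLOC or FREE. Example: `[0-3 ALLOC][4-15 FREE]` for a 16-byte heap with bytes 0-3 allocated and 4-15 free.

Answer: [0-4 ALLOC][5-11 FREE][12-21 ALLOC][22-36 ALLOC][37-43 FREE]

Derivation:
Op 1: a = malloc(5) -> a = 0; heap: [0-4 ALLOC][5-43 FREE]
Op 2: b = malloc(7) -> b = 5; heap: [0-4 ALLOC][5-11 ALLOC][12-43 FREE]
Op 3: c = malloc(10) -> c = 12; heap: [0-4 ALLOC][5-11 ALLOC][12-21 ALLOC][22-43 FREE]
Op 4: b = realloc(b, 15) -> b = 22; heap: [0-4 ALLOC][5-11 FREE][12-21 ALLOC][22-36 ALLOC][37-43 FREE]
Op 5: a = realloc(a, 19) -> NULL (a unchanged); heap: [0-4 ALLOC][5-11 FREE][12-21 ALLOC][22-36 ALLOC][37-43 FREE]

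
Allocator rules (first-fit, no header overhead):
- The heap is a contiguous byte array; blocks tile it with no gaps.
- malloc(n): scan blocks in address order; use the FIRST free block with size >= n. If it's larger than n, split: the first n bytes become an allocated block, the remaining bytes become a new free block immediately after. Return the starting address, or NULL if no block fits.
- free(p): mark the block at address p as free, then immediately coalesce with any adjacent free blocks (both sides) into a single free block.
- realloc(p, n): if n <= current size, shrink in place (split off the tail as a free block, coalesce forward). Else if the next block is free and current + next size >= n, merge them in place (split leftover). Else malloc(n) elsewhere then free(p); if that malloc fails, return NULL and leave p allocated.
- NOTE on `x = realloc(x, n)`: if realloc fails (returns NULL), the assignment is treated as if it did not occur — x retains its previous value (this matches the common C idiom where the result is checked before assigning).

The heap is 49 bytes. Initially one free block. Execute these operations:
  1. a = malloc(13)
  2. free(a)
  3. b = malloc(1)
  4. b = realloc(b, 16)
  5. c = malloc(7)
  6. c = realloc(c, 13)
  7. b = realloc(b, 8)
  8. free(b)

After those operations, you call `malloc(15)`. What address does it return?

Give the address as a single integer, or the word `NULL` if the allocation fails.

Answer: 0

Derivation:
Op 1: a = malloc(13) -> a = 0; heap: [0-12 ALLOC][13-48 FREE]
Op 2: free(a) -> (freed a); heap: [0-48 FREE]
Op 3: b = malloc(1) -> b = 0; heap: [0-0 ALLOC][1-48 FREE]
Op 4: b = realloc(b, 16) -> b = 0; heap: [0-15 ALLOC][16-48 FREE]
Op 5: c = malloc(7) -> c = 16; heap: [0-15 ALLOC][16-22 ALLOC][23-48 FREE]
Op 6: c = realloc(c, 13) -> c = 16; heap: [0-15 ALLOC][16-28 ALLOC][29-48 FREE]
Op 7: b = realloc(b, 8) -> b = 0; heap: [0-7 ALLOC][8-15 FREE][16-28 ALLOC][29-48 FREE]
Op 8: free(b) -> (freed b); heap: [0-15 FREE][16-28 ALLOC][29-48 FREE]
malloc(15): first-fit scan over [0-15 FREE][16-28 ALLOC][29-48 FREE] -> 0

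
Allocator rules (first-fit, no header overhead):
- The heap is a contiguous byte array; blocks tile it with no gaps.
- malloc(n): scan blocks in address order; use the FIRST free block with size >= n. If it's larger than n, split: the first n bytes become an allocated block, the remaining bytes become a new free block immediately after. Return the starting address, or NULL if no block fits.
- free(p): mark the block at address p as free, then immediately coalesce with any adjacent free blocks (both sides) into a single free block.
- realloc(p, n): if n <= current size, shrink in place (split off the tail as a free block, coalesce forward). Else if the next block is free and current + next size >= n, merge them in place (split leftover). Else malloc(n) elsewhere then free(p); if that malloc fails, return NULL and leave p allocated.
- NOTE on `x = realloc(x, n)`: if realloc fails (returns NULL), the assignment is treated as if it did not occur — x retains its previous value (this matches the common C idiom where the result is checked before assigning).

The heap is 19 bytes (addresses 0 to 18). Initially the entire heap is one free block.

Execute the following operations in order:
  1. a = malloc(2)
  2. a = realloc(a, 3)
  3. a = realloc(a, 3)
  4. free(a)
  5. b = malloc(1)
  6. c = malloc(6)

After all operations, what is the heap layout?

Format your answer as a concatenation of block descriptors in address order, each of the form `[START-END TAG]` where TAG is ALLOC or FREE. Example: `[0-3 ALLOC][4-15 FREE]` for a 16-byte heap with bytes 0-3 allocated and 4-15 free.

Op 1: a = malloc(2) -> a = 0; heap: [0-1 ALLOC][2-18 FREE]
Op 2: a = realloc(a, 3) -> a = 0; heap: [0-2 ALLOC][3-18 FREE]
Op 3: a = realloc(a, 3) -> a = 0; heap: [0-2 ALLOC][3-18 FREE]
Op 4: free(a) -> (freed a); heap: [0-18 FREE]
Op 5: b = malloc(1) -> b = 0; heap: [0-0 ALLOC][1-18 FREE]
Op 6: c = malloc(6) -> c = 1; heap: [0-0 ALLOC][1-6 ALLOC][7-18 FREE]

Answer: [0-0 ALLOC][1-6 ALLOC][7-18 FREE]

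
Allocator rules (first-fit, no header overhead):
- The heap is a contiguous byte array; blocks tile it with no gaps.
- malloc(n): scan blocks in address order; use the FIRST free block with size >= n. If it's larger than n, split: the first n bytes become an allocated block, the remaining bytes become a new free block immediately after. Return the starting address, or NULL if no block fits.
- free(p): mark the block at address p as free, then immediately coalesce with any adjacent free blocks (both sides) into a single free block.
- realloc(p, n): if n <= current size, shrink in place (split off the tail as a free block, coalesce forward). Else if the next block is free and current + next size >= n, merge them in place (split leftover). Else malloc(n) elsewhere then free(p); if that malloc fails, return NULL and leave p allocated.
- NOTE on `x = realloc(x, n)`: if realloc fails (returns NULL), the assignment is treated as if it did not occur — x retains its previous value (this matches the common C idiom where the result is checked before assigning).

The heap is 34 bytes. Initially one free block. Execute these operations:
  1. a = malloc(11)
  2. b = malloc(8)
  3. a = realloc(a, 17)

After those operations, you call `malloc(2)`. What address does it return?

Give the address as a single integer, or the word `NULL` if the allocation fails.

Op 1: a = malloc(11) -> a = 0; heap: [0-10 ALLOC][11-33 FREE]
Op 2: b = malloc(8) -> b = 11; heap: [0-10 ALLOC][11-18 ALLOC][19-33 FREE]
Op 3: a = realloc(a, 17) -> NULL (a unchanged); heap: [0-10 ALLOC][11-18 ALLOC][19-33 FREE]
malloc(2): first-fit scan over [0-10 ALLOC][11-18 ALLOC][19-33 FREE] -> 19

Answer: 19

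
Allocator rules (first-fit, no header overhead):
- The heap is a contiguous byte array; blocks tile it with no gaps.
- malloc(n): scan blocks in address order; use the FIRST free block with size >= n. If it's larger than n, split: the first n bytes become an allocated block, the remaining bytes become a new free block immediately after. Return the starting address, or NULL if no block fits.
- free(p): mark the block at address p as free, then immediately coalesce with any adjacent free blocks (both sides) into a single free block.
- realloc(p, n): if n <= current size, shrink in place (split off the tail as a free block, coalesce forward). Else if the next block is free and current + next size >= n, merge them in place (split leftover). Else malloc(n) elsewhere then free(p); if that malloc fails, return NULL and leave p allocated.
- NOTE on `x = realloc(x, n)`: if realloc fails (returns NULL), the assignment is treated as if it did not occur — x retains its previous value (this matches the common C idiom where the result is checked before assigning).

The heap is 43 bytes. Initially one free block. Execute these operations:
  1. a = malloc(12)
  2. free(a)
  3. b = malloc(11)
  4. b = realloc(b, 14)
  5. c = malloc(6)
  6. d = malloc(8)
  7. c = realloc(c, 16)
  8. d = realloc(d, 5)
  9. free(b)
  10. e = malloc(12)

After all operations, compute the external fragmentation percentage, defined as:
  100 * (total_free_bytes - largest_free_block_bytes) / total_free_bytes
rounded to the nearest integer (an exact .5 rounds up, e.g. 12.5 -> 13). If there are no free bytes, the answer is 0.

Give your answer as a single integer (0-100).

Answer: 10

Derivation:
Op 1: a = malloc(12) -> a = 0; heap: [0-11 ALLOC][12-42 FREE]
Op 2: free(a) -> (freed a); heap: [0-42 FREE]
Op 3: b = malloc(11) -> b = 0; heap: [0-10 ALLOC][11-42 FREE]
Op 4: b = realloc(b, 14) -> b = 0; heap: [0-13 ALLOC][14-42 FREE]
Op 5: c = malloc(6) -> c = 14; heap: [0-13 ALLOC][14-19 ALLOC][20-42 FREE]
Op 6: d = malloc(8) -> d = 20; heap: [0-13 ALLOC][14-19 ALLOC][20-27 ALLOC][28-42 FREE]
Op 7: c = realloc(c, 16) -> NULL (c unchanged); heap: [0-13 ALLOC][14-19 ALLOC][20-27 ALLOC][28-42 FREE]
Op 8: d = realloc(d, 5) -> d = 20; heap: [0-13 ALLOC][14-19 ALLOC][20-24 ALLOC][25-42 FREE]
Op 9: free(b) -> (freed b); heap: [0-13 FREE][14-19 ALLOC][20-24 ALLOC][25-42 FREE]
Op 10: e = malloc(12) -> e = 0; heap: [0-11 ALLOC][12-13 FREE][14-19 ALLOC][20-24 ALLOC][25-42 FREE]
Free blocks: [2 18] total_free=20 largest=18 -> 100*(20-18)/20 = 200/20 = 10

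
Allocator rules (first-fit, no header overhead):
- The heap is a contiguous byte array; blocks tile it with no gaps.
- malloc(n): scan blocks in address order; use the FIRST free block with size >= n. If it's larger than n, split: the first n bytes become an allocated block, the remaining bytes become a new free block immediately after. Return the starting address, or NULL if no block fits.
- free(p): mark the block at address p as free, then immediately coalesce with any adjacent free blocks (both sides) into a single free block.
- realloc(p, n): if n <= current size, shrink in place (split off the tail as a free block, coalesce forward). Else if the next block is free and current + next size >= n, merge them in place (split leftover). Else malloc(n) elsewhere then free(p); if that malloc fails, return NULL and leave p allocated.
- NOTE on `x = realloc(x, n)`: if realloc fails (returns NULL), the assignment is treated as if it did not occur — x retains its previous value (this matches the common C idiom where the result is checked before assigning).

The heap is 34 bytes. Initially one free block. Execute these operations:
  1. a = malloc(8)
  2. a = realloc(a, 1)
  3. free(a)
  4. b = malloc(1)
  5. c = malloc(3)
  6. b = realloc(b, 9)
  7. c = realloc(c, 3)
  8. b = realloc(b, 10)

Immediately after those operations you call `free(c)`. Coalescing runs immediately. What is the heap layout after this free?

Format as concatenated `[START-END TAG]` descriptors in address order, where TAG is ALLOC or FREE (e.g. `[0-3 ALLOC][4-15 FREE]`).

Op 1: a = malloc(8) -> a = 0; heap: [0-7 ALLOC][8-33 FREE]
Op 2: a = realloc(a, 1) -> a = 0; heap: [0-0 ALLOC][1-33 FREE]
Op 3: free(a) -> (freed a); heap: [0-33 FREE]
Op 4: b = malloc(1) -> b = 0; heap: [0-0 ALLOC][1-33 FREE]
Op 5: c = malloc(3) -> c = 1; heap: [0-0 ALLOC][1-3 ALLOC][4-33 FREE]
Op 6: b = realloc(b, 9) -> b = 4; heap: [0-0 FREE][1-3 ALLOC][4-12 ALLOC][13-33 FREE]
Op 7: c = realloc(c, 3) -> c = 1; heap: [0-0 FREE][1-3 ALLOC][4-12 ALLOC][13-33 FREE]
Op 8: b = realloc(b, 10) -> b = 4; heap: [0-0 FREE][1-3 ALLOC][4-13 ALLOC][14-33 FREE]
free(c): c = 1 -> block [1-3 ALLOC]; mark free, coalesce with adjacent free neighbors -> [0-3 FREE][4-13 ALLOC][14-33 FREE]

Answer: [0-3 FREE][4-13 ALLOC][14-33 FREE]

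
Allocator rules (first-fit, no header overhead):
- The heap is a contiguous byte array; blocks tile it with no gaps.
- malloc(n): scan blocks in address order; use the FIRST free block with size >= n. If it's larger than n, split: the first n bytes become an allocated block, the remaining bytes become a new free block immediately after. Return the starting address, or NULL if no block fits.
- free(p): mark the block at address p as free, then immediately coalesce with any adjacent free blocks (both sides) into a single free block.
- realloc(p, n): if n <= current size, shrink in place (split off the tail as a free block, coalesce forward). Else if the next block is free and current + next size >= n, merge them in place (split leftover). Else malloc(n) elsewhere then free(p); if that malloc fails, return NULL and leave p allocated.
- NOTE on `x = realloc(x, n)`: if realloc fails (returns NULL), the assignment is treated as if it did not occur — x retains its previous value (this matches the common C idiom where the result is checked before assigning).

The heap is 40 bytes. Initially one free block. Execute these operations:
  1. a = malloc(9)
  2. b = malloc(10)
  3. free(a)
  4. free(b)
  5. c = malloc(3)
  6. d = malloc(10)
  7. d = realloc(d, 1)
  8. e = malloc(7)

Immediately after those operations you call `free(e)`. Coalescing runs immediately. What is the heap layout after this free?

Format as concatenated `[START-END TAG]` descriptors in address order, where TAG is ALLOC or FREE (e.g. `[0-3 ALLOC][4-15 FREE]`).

Op 1: a = malloc(9) -> a = 0; heap: [0-8 ALLOC][9-39 FREE]
Op 2: b = malloc(10) -> b = 9; heap: [0-8 ALLOC][9-18 ALLOC][19-39 FREE]
Op 3: free(a) -> (freed a); heap: [0-8 FREE][9-18 ALLOC][19-39 FREE]
Op 4: free(b) -> (freed b); heap: [0-39 FREE]
Op 5: c = malloc(3) -> c = 0; heap: [0-2 ALLOC][3-39 FREE]
Op 6: d = malloc(10) -> d = 3; heap: [0-2 ALLOC][3-12 ALLOC][13-39 FREE]
Op 7: d = realloc(d, 1) -> d = 3; heap: [0-2 ALLOC][3-3 ALLOC][4-39 FREE]
Op 8: e = malloc(7) -> e = 4; heap: [0-2 ALLOC][3-3 ALLOC][4-10 ALLOC][11-39 FREE]
free(e): e = 4 -> block [4-10 ALLOC]; mark free, coalesce with adjacent free neighbors -> [0-2 ALLOC][3-3 ALLOC][4-39 FREE]

Answer: [0-2 ALLOC][3-3 ALLOC][4-39 FREE]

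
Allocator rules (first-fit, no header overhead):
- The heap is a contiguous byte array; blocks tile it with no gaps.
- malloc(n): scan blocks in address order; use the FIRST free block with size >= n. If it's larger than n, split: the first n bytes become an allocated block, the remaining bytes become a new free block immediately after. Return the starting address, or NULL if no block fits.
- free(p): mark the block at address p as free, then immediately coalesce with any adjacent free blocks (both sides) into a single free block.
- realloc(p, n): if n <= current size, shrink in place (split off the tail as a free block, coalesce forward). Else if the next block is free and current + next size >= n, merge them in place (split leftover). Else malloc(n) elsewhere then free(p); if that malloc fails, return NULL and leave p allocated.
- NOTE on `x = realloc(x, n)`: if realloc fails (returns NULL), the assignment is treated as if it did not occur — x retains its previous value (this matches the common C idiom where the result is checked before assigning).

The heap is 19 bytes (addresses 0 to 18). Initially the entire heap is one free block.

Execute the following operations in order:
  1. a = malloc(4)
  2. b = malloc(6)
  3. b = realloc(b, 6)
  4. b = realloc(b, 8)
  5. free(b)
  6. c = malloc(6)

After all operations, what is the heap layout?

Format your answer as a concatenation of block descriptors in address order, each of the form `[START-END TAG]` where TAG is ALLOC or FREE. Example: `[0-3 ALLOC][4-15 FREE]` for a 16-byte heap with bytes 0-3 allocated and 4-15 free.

Op 1: a = malloc(4) -> a = 0; heap: [0-3 ALLOC][4-18 FREE]
Op 2: b = malloc(6) -> b = 4; heap: [0-3 ALLOC][4-9 ALLOC][10-18 FREE]
Op 3: b = realloc(b, 6) -> b = 4; heap: [0-3 ALLOC][4-9 ALLOC][10-18 FREE]
Op 4: b = realloc(b, 8) -> b = 4; heap: [0-3 ALLOC][4-11 ALLOC][12-18 FREE]
Op 5: free(b) -> (freed b); heap: [0-3 ALLOC][4-18 FREE]
Op 6: c = malloc(6) -> c = 4; heap: [0-3 ALLOC][4-9 ALLOC][10-18 FREE]

Answer: [0-3 ALLOC][4-9 ALLOC][10-18 FREE]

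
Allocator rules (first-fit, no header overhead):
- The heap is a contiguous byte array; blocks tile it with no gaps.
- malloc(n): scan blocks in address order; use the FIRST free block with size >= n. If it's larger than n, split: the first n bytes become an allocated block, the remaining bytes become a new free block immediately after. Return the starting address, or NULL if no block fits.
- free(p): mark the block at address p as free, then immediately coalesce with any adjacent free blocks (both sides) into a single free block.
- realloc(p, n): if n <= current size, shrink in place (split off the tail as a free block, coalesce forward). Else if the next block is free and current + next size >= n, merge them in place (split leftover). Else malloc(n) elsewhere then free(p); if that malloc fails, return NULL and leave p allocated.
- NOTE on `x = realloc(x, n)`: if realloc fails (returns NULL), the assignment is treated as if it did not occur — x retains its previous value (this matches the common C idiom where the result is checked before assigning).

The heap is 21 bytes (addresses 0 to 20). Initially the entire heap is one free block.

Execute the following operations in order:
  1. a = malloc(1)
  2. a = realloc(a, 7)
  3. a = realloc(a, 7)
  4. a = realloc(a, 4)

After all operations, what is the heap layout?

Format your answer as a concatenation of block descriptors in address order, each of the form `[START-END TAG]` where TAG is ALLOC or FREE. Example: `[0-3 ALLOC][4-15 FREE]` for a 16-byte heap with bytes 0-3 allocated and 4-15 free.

Answer: [0-3 ALLOC][4-20 FREE]

Derivation:
Op 1: a = malloc(1) -> a = 0; heap: [0-0 ALLOC][1-20 FREE]
Op 2: a = realloc(a, 7) -> a = 0; heap: [0-6 ALLOC][7-20 FREE]
Op 3: a = realloc(a, 7) -> a = 0; heap: [0-6 ALLOC][7-20 FREE]
Op 4: a = realloc(a, 4) -> a = 0; heap: [0-3 ALLOC][4-20 FREE]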